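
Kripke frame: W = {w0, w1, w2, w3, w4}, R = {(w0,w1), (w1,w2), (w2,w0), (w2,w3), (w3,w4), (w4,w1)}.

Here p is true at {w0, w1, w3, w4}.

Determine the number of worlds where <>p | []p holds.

4

w0: <>p is T, []p is T. ✓
w1: <>p is F, []p is F. ✗
w2: <>p is T, []p is T. ✓
w3: <>p is T, []p is T. ✓
w4: <>p is T, []p is T. ✓
Satisfying worlds: {w0, w2, w3, w4}.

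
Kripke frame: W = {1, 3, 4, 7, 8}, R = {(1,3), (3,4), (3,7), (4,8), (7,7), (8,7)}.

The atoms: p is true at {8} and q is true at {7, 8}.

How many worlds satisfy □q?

3

1: successors {3}; q there: 3:F. ✗
3: successors {4, 7}; q there: 4:F, 7:T. ✗
4: successors {8}; q there: 8:T. ✓
7: successors {7}; q there: 7:T. ✓
8: successors {7}; q there: 7:T. ✓
Satisfying worlds: {4, 7, 8}.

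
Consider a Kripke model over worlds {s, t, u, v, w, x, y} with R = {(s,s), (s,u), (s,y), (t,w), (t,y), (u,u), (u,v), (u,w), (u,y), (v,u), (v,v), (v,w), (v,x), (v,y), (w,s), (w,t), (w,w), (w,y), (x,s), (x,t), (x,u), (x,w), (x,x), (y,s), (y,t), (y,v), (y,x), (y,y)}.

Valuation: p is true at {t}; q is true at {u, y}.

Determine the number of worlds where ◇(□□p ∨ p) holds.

s: successors {s, u, y}; □□p ∨ p there: s:F, u:F, y:F. ✗
t: successors {w, y}; □□p ∨ p there: w:F, y:F. ✗
u: successors {u, v, w, y}; □□p ∨ p there: u:F, v:F, w:F, y:F. ✗
v: successors {u, v, w, x, y}; □□p ∨ p there: u:F, v:F, w:F, x:F, y:F. ✗
w: successors {s, t, w, y}; □□p ∨ p there: s:F, t:T, w:F, y:F. ✓
x: successors {s, t, u, w, x}; □□p ∨ p there: s:F, t:T, u:F, w:F, x:F. ✓
y: successors {s, t, v, x, y}; □□p ∨ p there: s:F, t:T, v:F, x:F, y:F. ✓
Satisfying worlds: {w, x, y}.

3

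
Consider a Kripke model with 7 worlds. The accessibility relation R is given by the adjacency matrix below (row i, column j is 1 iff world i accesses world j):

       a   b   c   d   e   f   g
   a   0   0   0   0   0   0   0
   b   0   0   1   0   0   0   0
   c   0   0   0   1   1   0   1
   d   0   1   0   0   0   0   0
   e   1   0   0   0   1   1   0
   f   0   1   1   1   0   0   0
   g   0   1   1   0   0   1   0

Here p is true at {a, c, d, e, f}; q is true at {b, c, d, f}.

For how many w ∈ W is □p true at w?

a: no successors, so □p holds vacuously. ✓
b: successors {c}; p there: c:T. ✓
c: successors {d, e, g}; p there: d:T, e:T, g:F. ✗
d: successors {b}; p there: b:F. ✗
e: successors {a, e, f}; p there: a:T, e:T, f:T. ✓
f: successors {b, c, d}; p there: b:F, c:T, d:T. ✗
g: successors {b, c, f}; p there: b:F, c:T, f:T. ✗
Satisfying worlds: {a, b, e}.

3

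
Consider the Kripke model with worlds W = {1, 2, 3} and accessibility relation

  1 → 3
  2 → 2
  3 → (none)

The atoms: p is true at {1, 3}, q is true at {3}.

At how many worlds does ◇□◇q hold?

1

1: successors {3}; □◇q there: 3:T. ✓
2: successors {2}; □◇q there: 2:F. ✗
3: no successors, so ◇□◇q fails. ✗
Satisfying worlds: {1}.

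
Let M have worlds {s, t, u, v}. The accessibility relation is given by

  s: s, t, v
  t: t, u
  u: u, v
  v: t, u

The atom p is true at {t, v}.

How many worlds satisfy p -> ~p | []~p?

2

s: p is F, ~p | []~p is T. ✓
t: p is T, ~p | []~p is F. ✗
u: p is F, ~p | []~p is T. ✓
v: p is T, ~p | []~p is F. ✗
Satisfying worlds: {s, u}.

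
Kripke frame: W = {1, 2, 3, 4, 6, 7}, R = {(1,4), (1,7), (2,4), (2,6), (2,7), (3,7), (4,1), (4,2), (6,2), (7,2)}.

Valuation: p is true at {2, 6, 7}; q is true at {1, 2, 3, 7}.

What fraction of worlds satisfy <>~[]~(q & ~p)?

1: successors {4, 7}; ~[]~(q & ~p) there: 4:T, 7:F. ✓
2: successors {4, 6, 7}; ~[]~(q & ~p) there: 4:T, 6:F, 7:F. ✓
3: successors {7}; ~[]~(q & ~p) there: 7:F. ✗
4: successors {1, 2}; ~[]~(q & ~p) there: 1:F, 2:F. ✗
6: successors {2}; ~[]~(q & ~p) there: 2:F. ✗
7: successors {2}; ~[]~(q & ~p) there: 2:F. ✗
That's 2 of 6 worlds, so 2/6 = 1/3.

1/3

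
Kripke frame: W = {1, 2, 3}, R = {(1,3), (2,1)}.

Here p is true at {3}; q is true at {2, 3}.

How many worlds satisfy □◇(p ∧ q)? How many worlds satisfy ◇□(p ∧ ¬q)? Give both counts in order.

2 and 1

For □◇(p ∧ q):
1: successors {3}; ◇(p ∧ q) there: 3:F. ✗
2: successors {1}; ◇(p ∧ q) there: 1:T. ✓
3: no successors, so □◇(p ∧ q) holds vacuously. ✓
— 2 worlds.
For ◇□(p ∧ ¬q):
1: successors {3}; □(p ∧ ¬q) there: 3:T. ✓
2: successors {1}; □(p ∧ ¬q) there: 1:F. ✗
3: no successors, so ◇□(p ∧ ¬q) fails. ✗
— 1 world.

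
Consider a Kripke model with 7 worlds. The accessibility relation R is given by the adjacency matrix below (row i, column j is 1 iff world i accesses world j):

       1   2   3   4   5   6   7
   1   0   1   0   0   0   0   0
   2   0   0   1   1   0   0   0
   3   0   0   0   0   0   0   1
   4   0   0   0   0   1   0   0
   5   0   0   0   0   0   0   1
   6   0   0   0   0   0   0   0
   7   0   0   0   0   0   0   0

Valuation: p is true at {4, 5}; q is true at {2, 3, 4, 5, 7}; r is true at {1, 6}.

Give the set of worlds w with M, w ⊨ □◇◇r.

{6, 7}

1: successors {2}; ◇◇r there: 2:F. ✗
2: successors {3, 4}; ◇◇r there: 3:F, 4:F. ✗
3: successors {7}; ◇◇r there: 7:F. ✗
4: successors {5}; ◇◇r there: 5:F. ✗
5: successors {7}; ◇◇r there: 7:F. ✗
6: no successors, so □◇◇r holds vacuously. ✓
7: no successors, so □◇◇r holds vacuously. ✓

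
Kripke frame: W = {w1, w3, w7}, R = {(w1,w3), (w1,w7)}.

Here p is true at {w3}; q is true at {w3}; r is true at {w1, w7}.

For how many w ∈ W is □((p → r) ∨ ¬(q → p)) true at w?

w1: successors {w3, w7}; (p → r) ∨ ¬(q → p) there: w3:F, w7:T. ✗
w3: no successors, so □((p → r) ∨ ¬(q → p)) holds vacuously. ✓
w7: no successors, so □((p → r) ∨ ¬(q → p)) holds vacuously. ✓
Satisfying worlds: {w3, w7}.

2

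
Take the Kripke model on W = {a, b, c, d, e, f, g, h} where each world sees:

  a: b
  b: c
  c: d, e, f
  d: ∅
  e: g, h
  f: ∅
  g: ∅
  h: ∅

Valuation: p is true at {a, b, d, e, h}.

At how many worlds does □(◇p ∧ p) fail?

a: successors {b}; ◇p ∧ p there: b:F. ✗
b: successors {c}; ◇p ∧ p there: c:F. ✗
c: successors {d, e, f}; ◇p ∧ p there: d:F, e:T, f:F. ✗
d: no successors, so □(◇p ∧ p) holds vacuously. ✓
e: successors {g, h}; ◇p ∧ p there: g:F, h:F. ✗
f: no successors, so □(◇p ∧ p) holds vacuously. ✓
g: no successors, so □(◇p ∧ p) holds vacuously. ✓
h: no successors, so □(◇p ∧ p) holds vacuously. ✓
Satisfying worlds: {d, f, g, h}.
So □(◇p ∧ p) fails at the other 4 worlds.

4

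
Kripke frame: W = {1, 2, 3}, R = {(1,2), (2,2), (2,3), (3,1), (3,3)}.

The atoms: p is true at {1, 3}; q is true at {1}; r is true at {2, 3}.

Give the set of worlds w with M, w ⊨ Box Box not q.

{1}

1: successors {2}; Box not q there: 2:T. ✓
2: successors {2, 3}; Box not q there: 2:T, 3:F. ✗
3: successors {1, 3}; Box not q there: 1:T, 3:F. ✗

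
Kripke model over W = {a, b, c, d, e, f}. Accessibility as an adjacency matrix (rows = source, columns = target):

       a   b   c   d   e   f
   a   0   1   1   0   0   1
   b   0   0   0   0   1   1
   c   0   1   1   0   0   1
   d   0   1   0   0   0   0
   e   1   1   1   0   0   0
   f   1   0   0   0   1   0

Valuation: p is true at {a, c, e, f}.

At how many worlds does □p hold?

2

a: successors {b, c, f}; p there: b:F, c:T, f:T. ✗
b: successors {e, f}; p there: e:T, f:T. ✓
c: successors {b, c, f}; p there: b:F, c:T, f:T. ✗
d: successors {b}; p there: b:F. ✗
e: successors {a, b, c}; p there: a:T, b:F, c:T. ✗
f: successors {a, e}; p there: a:T, e:T. ✓
Satisfying worlds: {b, f}.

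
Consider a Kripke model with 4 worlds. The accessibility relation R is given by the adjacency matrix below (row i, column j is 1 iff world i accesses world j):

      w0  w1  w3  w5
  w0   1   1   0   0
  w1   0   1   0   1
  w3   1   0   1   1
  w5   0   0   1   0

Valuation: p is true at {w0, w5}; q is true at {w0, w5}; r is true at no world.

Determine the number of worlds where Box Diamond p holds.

2

w0: successors {w0, w1}; Diamond p there: w0:T, w1:T. ✓
w1: successors {w1, w5}; Diamond p there: w1:T, w5:F. ✗
w3: successors {w0, w3, w5}; Diamond p there: w0:T, w3:T, w5:F. ✗
w5: successors {w3}; Diamond p there: w3:T. ✓
Satisfying worlds: {w0, w5}.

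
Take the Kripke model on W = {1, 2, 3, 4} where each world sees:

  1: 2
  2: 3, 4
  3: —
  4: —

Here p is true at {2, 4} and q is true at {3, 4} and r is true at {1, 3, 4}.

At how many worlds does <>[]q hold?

2

1: successors {2}; []q there: 2:T. ✓
2: successors {3, 4}; []q there: 3:T, 4:T. ✓
3: no successors, so <>[]q fails. ✗
4: no successors, so <>[]q fails. ✗
Satisfying worlds: {1, 2}.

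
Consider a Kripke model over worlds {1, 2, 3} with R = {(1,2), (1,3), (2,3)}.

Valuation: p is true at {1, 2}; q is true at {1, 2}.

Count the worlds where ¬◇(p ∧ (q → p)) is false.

1: ◇(p ∧ (q → p)) is T. ✗
2: ◇(p ∧ (q → p)) is F. ✓
3: ◇(p ∧ (q → p)) is F. ✓
Satisfying worlds: {2, 3}.
So ¬◇(p ∧ (q → p)) fails at the other 1 world.

1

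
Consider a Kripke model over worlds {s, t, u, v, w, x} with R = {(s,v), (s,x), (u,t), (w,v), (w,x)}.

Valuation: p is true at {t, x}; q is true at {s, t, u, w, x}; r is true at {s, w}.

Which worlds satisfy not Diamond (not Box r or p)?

{t, v, x}

s: Diamond (not Box r or p) is T. ✗
t: Diamond (not Box r or p) is F. ✓
u: Diamond (not Box r or p) is T. ✗
v: Diamond (not Box r or p) is F. ✓
w: Diamond (not Box r or p) is T. ✗
x: Diamond (not Box r or p) is F. ✓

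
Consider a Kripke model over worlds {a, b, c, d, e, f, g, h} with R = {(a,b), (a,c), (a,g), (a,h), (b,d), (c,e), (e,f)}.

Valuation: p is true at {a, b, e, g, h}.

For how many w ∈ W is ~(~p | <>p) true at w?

4

a: ~p | <>p is T. ✗
b: ~p | <>p is F. ✓
c: ~p | <>p is T. ✗
d: ~p | <>p is T. ✗
e: ~p | <>p is F. ✓
f: ~p | <>p is T. ✗
g: ~p | <>p is F. ✓
h: ~p | <>p is F. ✓
Satisfying worlds: {b, e, g, h}.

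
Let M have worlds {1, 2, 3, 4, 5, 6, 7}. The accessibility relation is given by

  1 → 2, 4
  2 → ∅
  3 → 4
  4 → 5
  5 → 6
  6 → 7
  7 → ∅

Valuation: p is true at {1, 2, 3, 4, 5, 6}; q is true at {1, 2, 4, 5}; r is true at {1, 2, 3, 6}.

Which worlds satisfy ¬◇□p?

1: ◇□p is T. ✗
2: ◇□p is F. ✓
3: ◇□p is T. ✗
4: ◇□p is T. ✗
5: ◇□p is F. ✓
6: ◇□p is T. ✗
7: ◇□p is F. ✓

{2, 5, 7}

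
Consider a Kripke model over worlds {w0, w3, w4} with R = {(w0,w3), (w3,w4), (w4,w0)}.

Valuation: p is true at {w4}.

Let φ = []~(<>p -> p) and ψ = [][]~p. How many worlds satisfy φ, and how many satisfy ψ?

1 and 2

For []~(<>p -> p):
w0: successors {w3}; ~(<>p -> p) there: w3:T. ✓
w3: successors {w4}; ~(<>p -> p) there: w4:F. ✗
w4: successors {w0}; ~(<>p -> p) there: w0:F. ✗
— 1 world.
For [][]~p:
w0: successors {w3}; []~p there: w3:F. ✗
w3: successors {w4}; []~p there: w4:T. ✓
w4: successors {w0}; []~p there: w0:T. ✓
— 2 worlds.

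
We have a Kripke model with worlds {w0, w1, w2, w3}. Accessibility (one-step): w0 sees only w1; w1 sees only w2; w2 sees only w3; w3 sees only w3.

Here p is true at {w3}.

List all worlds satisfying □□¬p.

{w0}

w0: successors {w1}; □¬p there: w1:T. ✓
w1: successors {w2}; □¬p there: w2:F. ✗
w2: successors {w3}; □¬p there: w3:F. ✗
w3: successors {w3}; □¬p there: w3:F. ✗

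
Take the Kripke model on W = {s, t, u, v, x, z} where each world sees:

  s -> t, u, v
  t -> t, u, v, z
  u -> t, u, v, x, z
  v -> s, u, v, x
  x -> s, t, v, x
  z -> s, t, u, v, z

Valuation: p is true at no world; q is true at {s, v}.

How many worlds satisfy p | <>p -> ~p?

s: p | <>p is F, ~p is T. ✓
t: p | <>p is F, ~p is T. ✓
u: p | <>p is F, ~p is T. ✓
v: p | <>p is F, ~p is T. ✓
x: p | <>p is F, ~p is T. ✓
z: p | <>p is F, ~p is T. ✓
Satisfying worlds: {s, t, u, v, x, z}.

6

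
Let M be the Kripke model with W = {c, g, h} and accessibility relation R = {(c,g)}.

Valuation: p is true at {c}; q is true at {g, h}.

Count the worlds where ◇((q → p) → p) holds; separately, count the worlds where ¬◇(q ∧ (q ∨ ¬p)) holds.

1 and 2

For ◇((q → p) → p):
c: successors {g}; (q → p) → p there: g:T. ✓
g: no successors, so ◇((q → p) → p) fails. ✗
h: no successors, so ◇((q → p) → p) fails. ✗
— 1 world.
For ¬◇(q ∧ (q ∨ ¬p)):
c: ◇(q ∧ (q ∨ ¬p)) is T. ✗
g: ◇(q ∧ (q ∨ ¬p)) is F. ✓
h: ◇(q ∧ (q ∨ ¬p)) is F. ✓
— 2 worlds.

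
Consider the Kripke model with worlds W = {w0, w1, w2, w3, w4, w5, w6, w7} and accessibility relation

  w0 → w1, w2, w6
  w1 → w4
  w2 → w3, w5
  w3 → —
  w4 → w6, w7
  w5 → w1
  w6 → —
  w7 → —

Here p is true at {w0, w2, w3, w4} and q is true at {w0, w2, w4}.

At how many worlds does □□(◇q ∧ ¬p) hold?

w0: successors {w1, w2, w6}; □(◇q ∧ ¬p) there: w1:F, w2:F, w6:T. ✗
w1: successors {w4}; □(◇q ∧ ¬p) there: w4:F. ✗
w2: successors {w3, w5}; □(◇q ∧ ¬p) there: w3:T, w5:T. ✓
w3: no successors, so □□(◇q ∧ ¬p) holds vacuously. ✓
w4: successors {w6, w7}; □(◇q ∧ ¬p) there: w6:T, w7:T. ✓
w5: successors {w1}; □(◇q ∧ ¬p) there: w1:F. ✗
w6: no successors, so □□(◇q ∧ ¬p) holds vacuously. ✓
w7: no successors, so □□(◇q ∧ ¬p) holds vacuously. ✓
Satisfying worlds: {w2, w3, w4, w6, w7}.

5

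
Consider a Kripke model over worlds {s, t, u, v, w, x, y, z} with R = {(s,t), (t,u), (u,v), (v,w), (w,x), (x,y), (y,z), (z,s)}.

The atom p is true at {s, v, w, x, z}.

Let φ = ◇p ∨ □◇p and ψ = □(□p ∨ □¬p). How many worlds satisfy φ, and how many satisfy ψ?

7 and 8

For ◇p ∨ □◇p:
s: ◇p is F, □◇p is F. ✗
t: ◇p is F, □◇p is T. ✓
u: ◇p is T, □◇p is T. ✓
v: ◇p is T, □◇p is T. ✓
w: ◇p is T, □◇p is F. ✓
x: ◇p is F, □◇p is T. ✓
y: ◇p is T, □◇p is T. ✓
z: ◇p is T, □◇p is F. ✓
— 7 worlds.
For □(□p ∨ □¬p):
s: successors {t}; □p ∨ □¬p there: t:T. ✓
t: successors {u}; □p ∨ □¬p there: u:T. ✓
u: successors {v}; □p ∨ □¬p there: v:T. ✓
v: successors {w}; □p ∨ □¬p there: w:T. ✓
w: successors {x}; □p ∨ □¬p there: x:T. ✓
x: successors {y}; □p ∨ □¬p there: y:T. ✓
y: successors {z}; □p ∨ □¬p there: z:T. ✓
z: successors {s}; □p ∨ □¬p there: s:T. ✓
— 8 worlds.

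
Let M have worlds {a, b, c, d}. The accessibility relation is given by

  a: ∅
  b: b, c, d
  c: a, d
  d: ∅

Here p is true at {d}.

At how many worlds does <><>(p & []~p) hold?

1

a: no successors, so <><>(p & []~p) fails. ✗
b: successors {b, c, d}; <>(p & []~p) there: b:T, c:T, d:F. ✓
c: successors {a, d}; <>(p & []~p) there: a:F, d:F. ✗
d: no successors, so <><>(p & []~p) fails. ✗
Satisfying worlds: {b}.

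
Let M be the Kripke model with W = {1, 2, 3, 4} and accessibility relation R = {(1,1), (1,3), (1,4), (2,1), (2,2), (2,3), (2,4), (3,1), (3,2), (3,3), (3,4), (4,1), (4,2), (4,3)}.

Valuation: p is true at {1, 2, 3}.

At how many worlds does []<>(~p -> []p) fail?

0

1: successors {1, 3, 4}; <>(~p -> []p) there: 1:T, 3:T, 4:T. ✓
2: successors {1, 2, 3, 4}; <>(~p -> []p) there: 1:T, 2:T, 3:T, 4:T. ✓
3: successors {1, 2, 3, 4}; <>(~p -> []p) there: 1:T, 2:T, 3:T, 4:T. ✓
4: successors {1, 2, 3}; <>(~p -> []p) there: 1:T, 2:T, 3:T. ✓
Satisfying worlds: {1, 2, 3, 4}.
So []<>(~p -> []p) fails at the other 0 worlds.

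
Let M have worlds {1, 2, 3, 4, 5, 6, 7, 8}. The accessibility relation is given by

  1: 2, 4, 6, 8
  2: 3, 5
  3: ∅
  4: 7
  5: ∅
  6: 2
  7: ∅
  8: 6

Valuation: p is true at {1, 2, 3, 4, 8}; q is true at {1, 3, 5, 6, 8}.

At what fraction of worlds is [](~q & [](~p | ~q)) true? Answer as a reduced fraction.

1: successors {2, 4, 6, 8}; ~q & [](~p | ~q) there: 2:F, 4:T, 6:F, 8:F. ✗
2: successors {3, 5}; ~q & [](~p | ~q) there: 3:F, 5:F. ✗
3: no successors, so [](~q & [](~p | ~q)) holds vacuously. ✓
4: successors {7}; ~q & [](~p | ~q) there: 7:T. ✓
5: no successors, so [](~q & [](~p | ~q)) holds vacuously. ✓
6: successors {2}; ~q & [](~p | ~q) there: 2:F. ✗
7: no successors, so [](~q & [](~p | ~q)) holds vacuously. ✓
8: successors {6}; ~q & [](~p | ~q) there: 6:F. ✗
That's 4 of 8 worlds, so 4/8 = 1/2.

1/2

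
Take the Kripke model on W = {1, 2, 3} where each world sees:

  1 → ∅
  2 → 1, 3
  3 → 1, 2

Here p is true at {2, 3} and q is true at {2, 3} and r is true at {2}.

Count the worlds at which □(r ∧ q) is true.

1

1: no successors, so □(r ∧ q) holds vacuously. ✓
2: successors {1, 3}; r ∧ q there: 1:F, 3:F. ✗
3: successors {1, 2}; r ∧ q there: 1:F, 2:T. ✗
Satisfying worlds: {1}.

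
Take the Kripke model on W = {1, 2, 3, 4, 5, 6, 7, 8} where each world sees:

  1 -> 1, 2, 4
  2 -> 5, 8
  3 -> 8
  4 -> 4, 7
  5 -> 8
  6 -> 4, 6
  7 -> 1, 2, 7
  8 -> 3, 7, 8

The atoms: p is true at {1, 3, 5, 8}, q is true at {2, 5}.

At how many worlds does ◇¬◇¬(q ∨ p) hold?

4

1: successors {1, 2, 4}; ¬◇¬(q ∨ p) there: 1:F, 2:T, 4:F. ✓
2: successors {5, 8}; ¬◇¬(q ∨ p) there: 5:T, 8:F. ✓
3: successors {8}; ¬◇¬(q ∨ p) there: 8:F. ✗
4: successors {4, 7}; ¬◇¬(q ∨ p) there: 4:F, 7:F. ✗
5: successors {8}; ¬◇¬(q ∨ p) there: 8:F. ✗
6: successors {4, 6}; ¬◇¬(q ∨ p) there: 4:F, 6:F. ✗
7: successors {1, 2, 7}; ¬◇¬(q ∨ p) there: 1:F, 2:T, 7:F. ✓
8: successors {3, 7, 8}; ¬◇¬(q ∨ p) there: 3:T, 7:F, 8:F. ✓
Satisfying worlds: {1, 2, 7, 8}.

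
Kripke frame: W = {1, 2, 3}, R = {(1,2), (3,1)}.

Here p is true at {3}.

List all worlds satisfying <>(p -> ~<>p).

1: successors {2}; p -> ~<>p there: 2:T. ✓
2: no successors, so <>(p -> ~<>p) fails. ✗
3: successors {1}; p -> ~<>p there: 1:T. ✓

{1, 3}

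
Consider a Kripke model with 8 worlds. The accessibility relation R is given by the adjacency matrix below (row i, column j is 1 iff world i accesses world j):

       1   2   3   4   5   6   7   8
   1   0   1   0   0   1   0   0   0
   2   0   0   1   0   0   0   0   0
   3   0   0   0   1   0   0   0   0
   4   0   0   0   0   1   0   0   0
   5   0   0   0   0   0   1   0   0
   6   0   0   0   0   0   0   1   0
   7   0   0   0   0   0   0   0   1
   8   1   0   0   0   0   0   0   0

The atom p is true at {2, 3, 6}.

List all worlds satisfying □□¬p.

1: successors {2, 5}; □¬p there: 2:F, 5:F. ✗
2: successors {3}; □¬p there: 3:T. ✓
3: successors {4}; □¬p there: 4:T. ✓
4: successors {5}; □¬p there: 5:F. ✗
5: successors {6}; □¬p there: 6:T. ✓
6: successors {7}; □¬p there: 7:T. ✓
7: successors {8}; □¬p there: 8:T. ✓
8: successors {1}; □¬p there: 1:F. ✗

{2, 3, 5, 6, 7}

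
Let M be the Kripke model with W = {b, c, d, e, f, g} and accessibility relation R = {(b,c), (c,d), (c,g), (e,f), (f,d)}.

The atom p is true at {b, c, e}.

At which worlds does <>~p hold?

{c, e, f}

b: successors {c}; ~p there: c:F. ✗
c: successors {d, g}; ~p there: d:T, g:T. ✓
d: no successors, so <>~p fails. ✗
e: successors {f}; ~p there: f:T. ✓
f: successors {d}; ~p there: d:T. ✓
g: no successors, so <>~p fails. ✗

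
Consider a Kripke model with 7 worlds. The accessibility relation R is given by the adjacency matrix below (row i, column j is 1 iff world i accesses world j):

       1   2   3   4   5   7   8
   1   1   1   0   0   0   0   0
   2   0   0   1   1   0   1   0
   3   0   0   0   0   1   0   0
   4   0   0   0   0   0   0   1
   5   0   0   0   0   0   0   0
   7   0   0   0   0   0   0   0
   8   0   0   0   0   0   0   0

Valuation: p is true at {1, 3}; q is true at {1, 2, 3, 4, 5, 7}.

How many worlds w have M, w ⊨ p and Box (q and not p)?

1: p is T, Box (q and not p) is F. ✗
2: p is F, Box (q and not p) is F. ✗
3: p is T, Box (q and not p) is T. ✓
4: p is F, Box (q and not p) is F. ✗
5: p is F, Box (q and not p) is T. ✗
7: p is F, Box (q and not p) is T. ✗
8: p is F, Box (q and not p) is T. ✗
Satisfying worlds: {3}.

1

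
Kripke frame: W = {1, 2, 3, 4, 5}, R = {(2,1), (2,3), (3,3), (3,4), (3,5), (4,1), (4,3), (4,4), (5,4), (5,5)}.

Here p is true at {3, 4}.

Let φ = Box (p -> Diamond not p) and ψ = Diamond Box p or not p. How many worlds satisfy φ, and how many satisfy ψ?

For Box (p -> Diamond not p):
1: no successors, so Box (p -> Diamond not p) holds vacuously. ✓
2: successors {1, 3}; p -> Diamond not p there: 1:T, 3:T. ✓
3: successors {3, 4, 5}; p -> Diamond not p there: 3:T, 4:T, 5:T. ✓
4: successors {1, 3, 4}; p -> Diamond not p there: 1:T, 3:T, 4:T. ✓
5: successors {4, 5}; p -> Diamond not p there: 4:T, 5:T. ✓
— 5 worlds.
For Diamond Box p or not p:
1: Diamond Box p is F, not p is T. ✓
2: Diamond Box p is T, not p is T. ✓
3: Diamond Box p is F, not p is F. ✗
4: Diamond Box p is T, not p is F. ✓
5: Diamond Box p is F, not p is T. ✓
— 4 worlds.

5 and 4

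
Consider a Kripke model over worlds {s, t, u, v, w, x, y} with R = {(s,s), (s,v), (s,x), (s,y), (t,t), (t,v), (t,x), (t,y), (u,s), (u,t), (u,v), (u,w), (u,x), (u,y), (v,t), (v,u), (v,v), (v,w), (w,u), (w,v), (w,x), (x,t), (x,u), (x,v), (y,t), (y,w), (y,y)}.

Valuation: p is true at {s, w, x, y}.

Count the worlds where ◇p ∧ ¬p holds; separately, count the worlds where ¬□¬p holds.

For ◇p ∧ ¬p:
s: ◇p is T, ¬p is F. ✗
t: ◇p is T, ¬p is T. ✓
u: ◇p is T, ¬p is T. ✓
v: ◇p is T, ¬p is T. ✓
w: ◇p is T, ¬p is F. ✗
x: ◇p is F, ¬p is F. ✗
y: ◇p is T, ¬p is F. ✗
— 3 worlds.
For ¬□¬p:
s: □¬p is F. ✓
t: □¬p is F. ✓
u: □¬p is F. ✓
v: □¬p is F. ✓
w: □¬p is F. ✓
x: □¬p is T. ✗
y: □¬p is F. ✓
— 6 worlds.

3 and 6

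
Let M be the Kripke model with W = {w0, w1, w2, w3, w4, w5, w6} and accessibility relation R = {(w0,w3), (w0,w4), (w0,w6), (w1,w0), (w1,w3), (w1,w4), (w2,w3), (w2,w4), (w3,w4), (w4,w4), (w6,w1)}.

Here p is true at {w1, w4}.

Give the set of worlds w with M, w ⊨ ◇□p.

w0: successors {w3, w4, w6}; □p there: w3:T, w4:T, w6:T. ✓
w1: successors {w0, w3, w4}; □p there: w0:F, w3:T, w4:T. ✓
w2: successors {w3, w4}; □p there: w3:T, w4:T. ✓
w3: successors {w4}; □p there: w4:T. ✓
w4: successors {w4}; □p there: w4:T. ✓
w5: no successors, so ◇□p fails. ✗
w6: successors {w1}; □p there: w1:F. ✗

{w0, w1, w2, w3, w4}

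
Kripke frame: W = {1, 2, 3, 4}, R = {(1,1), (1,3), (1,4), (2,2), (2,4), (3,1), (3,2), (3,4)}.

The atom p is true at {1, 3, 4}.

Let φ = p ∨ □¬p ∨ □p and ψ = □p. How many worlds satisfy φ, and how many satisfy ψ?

3 and 2

For p ∨ □¬p ∨ □p:
1: p ∨ □¬p is T, □p is T. ✓
2: p ∨ □¬p is F, □p is F. ✗
3: p ∨ □¬p is T, □p is F. ✓
4: p ∨ □¬p is T, □p is T. ✓
— 3 worlds.
For □p:
1: successors {1, 3, 4}; p there: 1:T, 3:T, 4:T. ✓
2: successors {2, 4}; p there: 2:F, 4:T. ✗
3: successors {1, 2, 4}; p there: 1:T, 2:F, 4:T. ✗
4: no successors, so □p holds vacuously. ✓
— 2 worlds.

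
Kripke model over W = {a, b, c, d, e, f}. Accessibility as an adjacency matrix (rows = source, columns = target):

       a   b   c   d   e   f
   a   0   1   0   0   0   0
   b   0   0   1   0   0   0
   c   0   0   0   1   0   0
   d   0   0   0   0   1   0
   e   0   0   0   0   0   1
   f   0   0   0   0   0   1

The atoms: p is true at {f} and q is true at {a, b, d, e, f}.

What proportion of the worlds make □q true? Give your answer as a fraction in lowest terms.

a: successors {b}; q there: b:T. ✓
b: successors {c}; q there: c:F. ✗
c: successors {d}; q there: d:T. ✓
d: successors {e}; q there: e:T. ✓
e: successors {f}; q there: f:T. ✓
f: successors {f}; q there: f:T. ✓
That's 5 of 6 worlds, so 5/6.

5/6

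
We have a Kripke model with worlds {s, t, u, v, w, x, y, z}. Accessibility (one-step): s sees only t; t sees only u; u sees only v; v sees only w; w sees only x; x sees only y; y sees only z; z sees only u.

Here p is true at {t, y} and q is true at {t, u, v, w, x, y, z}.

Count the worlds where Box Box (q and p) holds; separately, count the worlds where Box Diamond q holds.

1 and 8

For Box Box (q and p):
s: successors {t}; Box (q and p) there: t:F. ✗
t: successors {u}; Box (q and p) there: u:F. ✗
u: successors {v}; Box (q and p) there: v:F. ✗
v: successors {w}; Box (q and p) there: w:F. ✗
w: successors {x}; Box (q and p) there: x:T. ✓
x: successors {y}; Box (q and p) there: y:F. ✗
y: successors {z}; Box (q and p) there: z:F. ✗
z: successors {u}; Box (q and p) there: u:F. ✗
— 1 world.
For Box Diamond q:
s: successors {t}; Diamond q there: t:T. ✓
t: successors {u}; Diamond q there: u:T. ✓
u: successors {v}; Diamond q there: v:T. ✓
v: successors {w}; Diamond q there: w:T. ✓
w: successors {x}; Diamond q there: x:T. ✓
x: successors {y}; Diamond q there: y:T. ✓
y: successors {z}; Diamond q there: z:T. ✓
z: successors {u}; Diamond q there: u:T. ✓
— 8 worlds.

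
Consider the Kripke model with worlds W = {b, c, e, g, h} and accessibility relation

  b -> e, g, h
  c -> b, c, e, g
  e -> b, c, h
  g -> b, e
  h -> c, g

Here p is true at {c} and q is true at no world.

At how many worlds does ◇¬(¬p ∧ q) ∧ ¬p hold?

b: ◇¬(¬p ∧ q) is T, ¬p is T. ✓
c: ◇¬(¬p ∧ q) is T, ¬p is F. ✗
e: ◇¬(¬p ∧ q) is T, ¬p is T. ✓
g: ◇¬(¬p ∧ q) is T, ¬p is T. ✓
h: ◇¬(¬p ∧ q) is T, ¬p is T. ✓
Satisfying worlds: {b, e, g, h}.

4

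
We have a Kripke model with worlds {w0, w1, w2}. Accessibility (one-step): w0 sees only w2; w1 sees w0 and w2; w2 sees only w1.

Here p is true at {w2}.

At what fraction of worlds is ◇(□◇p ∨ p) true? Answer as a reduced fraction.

2/3

w0: successors {w2}; □◇p ∨ p there: w2:T. ✓
w1: successors {w0, w2}; □◇p ∨ p there: w0:F, w2:T. ✓
w2: successors {w1}; □◇p ∨ p there: w1:F. ✗
That's 2 of 3 worlds, so 2/3.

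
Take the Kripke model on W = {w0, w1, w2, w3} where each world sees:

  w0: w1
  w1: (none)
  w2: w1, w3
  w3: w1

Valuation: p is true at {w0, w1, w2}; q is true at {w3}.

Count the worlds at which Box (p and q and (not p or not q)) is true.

1

w0: successors {w1}; p and q and (not p or not q) there: w1:F. ✗
w1: no successors, so Box (p and q and (not p or not q)) holds vacuously. ✓
w2: successors {w1, w3}; p and q and (not p or not q) there: w1:F, w3:F. ✗
w3: successors {w1}; p and q and (not p or not q) there: w1:F. ✗
Satisfying worlds: {w1}.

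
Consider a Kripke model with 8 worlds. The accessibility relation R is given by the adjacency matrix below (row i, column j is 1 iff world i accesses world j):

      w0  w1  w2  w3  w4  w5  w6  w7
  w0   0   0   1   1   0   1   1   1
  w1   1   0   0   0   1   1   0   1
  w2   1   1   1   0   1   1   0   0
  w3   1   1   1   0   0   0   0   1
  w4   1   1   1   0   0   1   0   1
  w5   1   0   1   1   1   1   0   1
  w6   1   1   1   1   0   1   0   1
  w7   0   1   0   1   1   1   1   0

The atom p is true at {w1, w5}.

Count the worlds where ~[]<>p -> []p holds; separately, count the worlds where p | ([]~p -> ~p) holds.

For ~[]<>p -> []p:
w0: ~[]<>p is F, []p is F. ✓
w1: ~[]<>p is F, []p is F. ✓
w2: ~[]<>p is F, []p is F. ✓
w3: ~[]<>p is F, []p is F. ✓
w4: ~[]<>p is F, []p is F. ✓
w5: ~[]<>p is F, []p is F. ✓
w6: ~[]<>p is F, []p is F. ✓
w7: ~[]<>p is F, []p is F. ✓
— 8 worlds.
For p | ([]~p -> ~p):
w0: p is F, []~p -> ~p is T. ✓
w1: p is T, []~p -> ~p is T. ✓
w2: p is F, []~p -> ~p is T. ✓
w3: p is F, []~p -> ~p is T. ✓
w4: p is F, []~p -> ~p is T. ✓
w5: p is T, []~p -> ~p is T. ✓
w6: p is F, []~p -> ~p is T. ✓
w7: p is F, []~p -> ~p is T. ✓
— 8 worlds.

8 and 8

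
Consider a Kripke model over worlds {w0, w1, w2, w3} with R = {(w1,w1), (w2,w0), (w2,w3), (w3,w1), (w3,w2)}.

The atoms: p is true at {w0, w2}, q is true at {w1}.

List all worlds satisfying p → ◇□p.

{w1, w2, w3}

w0: p is T, ◇□p is F. ✗
w1: p is F, ◇□p is F. ✓
w2: p is T, ◇□p is T. ✓
w3: p is F, ◇□p is F. ✓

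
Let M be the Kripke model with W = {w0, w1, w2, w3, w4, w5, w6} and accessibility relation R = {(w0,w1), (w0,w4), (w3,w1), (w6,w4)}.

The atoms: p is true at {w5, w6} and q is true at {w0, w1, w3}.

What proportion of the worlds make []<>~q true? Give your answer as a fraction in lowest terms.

4/7

w0: successors {w1, w4}; <>~q there: w1:F, w4:F. ✗
w1: no successors, so []<>~q holds vacuously. ✓
w2: no successors, so []<>~q holds vacuously. ✓
w3: successors {w1}; <>~q there: w1:F. ✗
w4: no successors, so []<>~q holds vacuously. ✓
w5: no successors, so []<>~q holds vacuously. ✓
w6: successors {w4}; <>~q there: w4:F. ✗
That's 4 of 7 worlds, so 4/7.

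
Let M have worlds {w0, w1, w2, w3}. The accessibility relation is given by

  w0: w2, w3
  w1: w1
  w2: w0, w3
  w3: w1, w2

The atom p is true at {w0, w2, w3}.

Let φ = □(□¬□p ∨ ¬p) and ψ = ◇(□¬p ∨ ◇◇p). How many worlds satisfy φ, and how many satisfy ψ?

For □(□¬□p ∨ ¬p):
w0: successors {w2, w3}; □¬□p ∨ ¬p there: w2:F, w3:F. ✗
w1: successors {w1}; □¬□p ∨ ¬p there: w1:T. ✓
w2: successors {w0, w3}; □¬□p ∨ ¬p there: w0:F, w3:F. ✗
w3: successors {w1, w2}; □¬□p ∨ ¬p there: w1:T, w2:F. ✗
— 1 world.
For ◇(□¬p ∨ ◇◇p):
w0: successors {w2, w3}; □¬p ∨ ◇◇p there: w2:T, w3:T. ✓
w1: successors {w1}; □¬p ∨ ◇◇p there: w1:T. ✓
w2: successors {w0, w3}; □¬p ∨ ◇◇p there: w0:T, w3:T. ✓
w3: successors {w1, w2}; □¬p ∨ ◇◇p there: w1:T, w2:T. ✓
— 4 worlds.

1 and 4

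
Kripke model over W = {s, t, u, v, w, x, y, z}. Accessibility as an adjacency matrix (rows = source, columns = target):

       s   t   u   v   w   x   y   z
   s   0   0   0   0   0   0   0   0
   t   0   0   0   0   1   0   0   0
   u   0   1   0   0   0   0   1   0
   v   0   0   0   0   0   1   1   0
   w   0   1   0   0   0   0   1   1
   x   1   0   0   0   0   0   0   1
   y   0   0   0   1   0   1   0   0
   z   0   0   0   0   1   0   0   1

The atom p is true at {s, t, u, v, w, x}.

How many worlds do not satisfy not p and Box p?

s: not p is F, Box p is T. ✗
t: not p is F, Box p is T. ✗
u: not p is F, Box p is F. ✗
v: not p is F, Box p is F. ✗
w: not p is F, Box p is F. ✗
x: not p is F, Box p is F. ✗
y: not p is T, Box p is T. ✓
z: not p is T, Box p is F. ✗
Satisfying worlds: {y}.
So not p and Box p fails at the other 7 worlds.

7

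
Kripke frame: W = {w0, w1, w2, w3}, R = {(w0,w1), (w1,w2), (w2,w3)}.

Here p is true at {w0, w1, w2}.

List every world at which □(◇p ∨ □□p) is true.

w0: successors {w1}; ◇p ∨ □□p there: w1:T. ✓
w1: successors {w2}; ◇p ∨ □□p there: w2:T. ✓
w2: successors {w3}; ◇p ∨ □□p there: w3:T. ✓
w3: no successors, so □(◇p ∨ □□p) holds vacuously. ✓

{w0, w1, w2, w3}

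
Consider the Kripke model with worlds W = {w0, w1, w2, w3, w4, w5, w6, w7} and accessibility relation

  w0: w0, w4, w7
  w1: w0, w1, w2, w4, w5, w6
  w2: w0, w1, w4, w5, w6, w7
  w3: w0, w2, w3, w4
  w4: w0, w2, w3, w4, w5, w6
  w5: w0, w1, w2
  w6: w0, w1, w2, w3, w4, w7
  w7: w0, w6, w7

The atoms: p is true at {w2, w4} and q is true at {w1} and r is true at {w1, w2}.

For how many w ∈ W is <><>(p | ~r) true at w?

w0: successors {w0, w4, w7}; <>(p | ~r) there: w0:T, w4:T, w7:T. ✓
w1: successors {w0, w1, w2, w4, w5, w6}; <>(p | ~r) there: w0:T, w1:T, w2:T, w4:T, w5:T, w6:T. ✓
w2: successors {w0, w1, w4, w5, w6, w7}; <>(p | ~r) there: w0:T, w1:T, w4:T, w5:T, w6:T, w7:T. ✓
w3: successors {w0, w2, w3, w4}; <>(p | ~r) there: w0:T, w2:T, w3:T, w4:T. ✓
w4: successors {w0, w2, w3, w4, w5, w6}; <>(p | ~r) there: w0:T, w2:T, w3:T, w4:T, w5:T, w6:T. ✓
w5: successors {w0, w1, w2}; <>(p | ~r) there: w0:T, w1:T, w2:T. ✓
w6: successors {w0, w1, w2, w3, w4, w7}; <>(p | ~r) there: w0:T, w1:T, w2:T, w3:T, w4:T, w7:T. ✓
w7: successors {w0, w6, w7}; <>(p | ~r) there: w0:T, w6:T, w7:T. ✓
Satisfying worlds: {w0, w1, w2, w3, w4, w5, w6, w7}.

8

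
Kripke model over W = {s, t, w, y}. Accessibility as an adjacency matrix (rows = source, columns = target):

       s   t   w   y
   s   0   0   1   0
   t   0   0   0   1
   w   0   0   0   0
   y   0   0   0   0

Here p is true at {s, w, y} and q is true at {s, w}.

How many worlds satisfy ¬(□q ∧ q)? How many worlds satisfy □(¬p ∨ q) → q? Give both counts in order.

2 and 3

For ¬(□q ∧ q):
s: □q ∧ q is T. ✗
t: □q ∧ q is F. ✓
w: □q ∧ q is T. ✗
y: □q ∧ q is F. ✓
— 2 worlds.
For □(¬p ∨ q) → q:
s: □(¬p ∨ q) is T, q is T. ✓
t: □(¬p ∨ q) is F, q is F. ✓
w: □(¬p ∨ q) is T, q is T. ✓
y: □(¬p ∨ q) is T, q is F. ✗
— 3 worlds.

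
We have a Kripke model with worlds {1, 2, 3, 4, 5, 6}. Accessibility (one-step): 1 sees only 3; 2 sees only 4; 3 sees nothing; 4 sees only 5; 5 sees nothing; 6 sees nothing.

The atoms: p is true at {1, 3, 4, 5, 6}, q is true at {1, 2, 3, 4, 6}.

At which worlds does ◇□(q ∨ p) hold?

1: successors {3}; □(q ∨ p) there: 3:T. ✓
2: successors {4}; □(q ∨ p) there: 4:T. ✓
3: no successors, so ◇□(q ∨ p) fails. ✗
4: successors {5}; □(q ∨ p) there: 5:T. ✓
5: no successors, so ◇□(q ∨ p) fails. ✗
6: no successors, so ◇□(q ∨ p) fails. ✗

{1, 2, 4}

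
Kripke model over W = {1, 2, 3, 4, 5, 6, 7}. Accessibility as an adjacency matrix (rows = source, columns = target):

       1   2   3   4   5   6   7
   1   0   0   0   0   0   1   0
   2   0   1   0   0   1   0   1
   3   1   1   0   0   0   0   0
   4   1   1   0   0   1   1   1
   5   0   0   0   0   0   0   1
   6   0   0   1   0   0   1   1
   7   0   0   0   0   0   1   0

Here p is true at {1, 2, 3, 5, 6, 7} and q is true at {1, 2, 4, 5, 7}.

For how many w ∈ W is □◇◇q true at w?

5

1: successors {6}; ◇◇q there: 6:T. ✓
2: successors {2, 5, 7}; ◇◇q there: 2:T, 5:F, 7:T. ✗
3: successors {1, 2}; ◇◇q there: 1:T, 2:T. ✓
4: successors {1, 2, 5, 6, 7}; ◇◇q there: 1:T, 2:T, 5:F, 6:T, 7:T. ✗
5: successors {7}; ◇◇q there: 7:T. ✓
6: successors {3, 6, 7}; ◇◇q there: 3:T, 6:T, 7:T. ✓
7: successors {6}; ◇◇q there: 6:T. ✓
Satisfying worlds: {1, 3, 5, 6, 7}.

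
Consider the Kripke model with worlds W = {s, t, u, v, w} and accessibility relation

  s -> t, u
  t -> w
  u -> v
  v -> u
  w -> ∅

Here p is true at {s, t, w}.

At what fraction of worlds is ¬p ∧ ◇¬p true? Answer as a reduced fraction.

s: ¬p is F, ◇¬p is T. ✗
t: ¬p is F, ◇¬p is F. ✗
u: ¬p is T, ◇¬p is T. ✓
v: ¬p is T, ◇¬p is T. ✓
w: ¬p is F, ◇¬p is F. ✗
That's 2 of 5 worlds, so 2/5.

2/5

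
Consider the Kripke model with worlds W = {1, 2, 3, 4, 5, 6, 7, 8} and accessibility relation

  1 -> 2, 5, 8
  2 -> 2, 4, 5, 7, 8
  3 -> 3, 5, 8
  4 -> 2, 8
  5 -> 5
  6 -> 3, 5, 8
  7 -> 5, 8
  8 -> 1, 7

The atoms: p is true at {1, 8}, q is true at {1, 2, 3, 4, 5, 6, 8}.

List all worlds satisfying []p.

∅

1: successors {2, 5, 8}; p there: 2:F, 5:F, 8:T. ✗
2: successors {2, 4, 5, 7, 8}; p there: 2:F, 4:F, 5:F, 7:F, 8:T. ✗
3: successors {3, 5, 8}; p there: 3:F, 5:F, 8:T. ✗
4: successors {2, 8}; p there: 2:F, 8:T. ✗
5: successors {5}; p there: 5:F. ✗
6: successors {3, 5, 8}; p there: 3:F, 5:F, 8:T. ✗
7: successors {5, 8}; p there: 5:F, 8:T. ✗
8: successors {1, 7}; p there: 1:T, 7:F. ✗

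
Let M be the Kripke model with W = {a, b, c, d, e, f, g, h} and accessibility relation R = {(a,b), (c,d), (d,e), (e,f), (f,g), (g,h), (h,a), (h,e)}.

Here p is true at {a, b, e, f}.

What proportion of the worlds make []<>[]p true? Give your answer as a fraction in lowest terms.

a: successors {b}; <>[]p there: b:F. ✗
b: no successors, so []<>[]p holds vacuously. ✓
c: successors {d}; <>[]p there: d:T. ✓
d: successors {e}; <>[]p there: e:F. ✗
e: successors {f}; <>[]p there: f:F. ✗
f: successors {g}; <>[]p there: g:T. ✓
g: successors {h}; <>[]p there: h:T. ✓
h: successors {a, e}; <>[]p there: a:T, e:F. ✗
That's 4 of 8 worlds, so 4/8 = 1/2.

1/2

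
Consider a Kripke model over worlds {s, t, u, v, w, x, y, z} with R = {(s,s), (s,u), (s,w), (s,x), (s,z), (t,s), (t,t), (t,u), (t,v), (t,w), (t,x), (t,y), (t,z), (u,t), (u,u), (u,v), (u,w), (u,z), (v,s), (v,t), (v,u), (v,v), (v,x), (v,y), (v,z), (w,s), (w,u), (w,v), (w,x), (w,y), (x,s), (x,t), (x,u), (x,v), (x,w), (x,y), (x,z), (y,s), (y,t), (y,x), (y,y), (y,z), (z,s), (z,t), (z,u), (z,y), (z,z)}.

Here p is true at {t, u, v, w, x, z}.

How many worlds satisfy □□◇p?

s: successors {s, u, w, x, z}; □◇p there: s:T, u:T, w:T, x:T, z:T. ✓
t: successors {s, t, u, v, w, x, y, z}; □◇p there: s:T, t:T, u:T, v:T, w:T, x:T, y:T, z:T. ✓
u: successors {t, u, v, w, z}; □◇p there: t:T, u:T, v:T, w:T, z:T. ✓
v: successors {s, t, u, v, x, y, z}; □◇p there: s:T, t:T, u:T, v:T, x:T, y:T, z:T. ✓
w: successors {s, u, v, x, y}; □◇p there: s:T, u:T, v:T, x:T, y:T. ✓
x: successors {s, t, u, v, w, y, z}; □◇p there: s:T, t:T, u:T, v:T, w:T, y:T, z:T. ✓
y: successors {s, t, x, y, z}; □◇p there: s:T, t:T, x:T, y:T, z:T. ✓
z: successors {s, t, u, y, z}; □◇p there: s:T, t:T, u:T, y:T, z:T. ✓
Satisfying worlds: {s, t, u, v, w, x, y, z}.

8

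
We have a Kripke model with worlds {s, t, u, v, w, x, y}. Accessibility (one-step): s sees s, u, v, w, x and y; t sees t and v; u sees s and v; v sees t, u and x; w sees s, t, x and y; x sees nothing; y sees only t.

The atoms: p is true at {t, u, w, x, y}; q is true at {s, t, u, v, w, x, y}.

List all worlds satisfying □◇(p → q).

s: successors {s, u, v, w, x, y}; ◇(p → q) there: s:T, u:T, v:T, w:T, x:F, y:T. ✗
t: successors {t, v}; ◇(p → q) there: t:T, v:T. ✓
u: successors {s, v}; ◇(p → q) there: s:T, v:T. ✓
v: successors {t, u, x}; ◇(p → q) there: t:T, u:T, x:F. ✗
w: successors {s, t, x, y}; ◇(p → q) there: s:T, t:T, x:F, y:T. ✗
x: no successors, so □◇(p → q) holds vacuously. ✓
y: successors {t}; ◇(p → q) there: t:T. ✓

{t, u, x, y}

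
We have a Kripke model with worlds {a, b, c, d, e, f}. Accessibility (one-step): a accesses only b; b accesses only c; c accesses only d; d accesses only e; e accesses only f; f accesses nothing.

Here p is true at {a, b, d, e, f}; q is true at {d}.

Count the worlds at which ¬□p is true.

a: □p is T. ✗
b: □p is F. ✓
c: □p is T. ✗
d: □p is T. ✗
e: □p is T. ✗
f: □p is T. ✗
Satisfying worlds: {b}.

1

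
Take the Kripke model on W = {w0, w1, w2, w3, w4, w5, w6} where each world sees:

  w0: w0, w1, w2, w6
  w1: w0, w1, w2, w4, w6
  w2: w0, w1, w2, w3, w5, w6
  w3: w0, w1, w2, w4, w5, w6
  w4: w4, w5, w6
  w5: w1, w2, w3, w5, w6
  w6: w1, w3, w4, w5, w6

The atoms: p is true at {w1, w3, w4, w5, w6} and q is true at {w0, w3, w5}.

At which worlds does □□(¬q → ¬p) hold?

∅

w0: successors {w0, w1, w2, w6}; □(¬q → ¬p) there: w0:F, w1:F, w2:F, w6:F. ✗
w1: successors {w0, w1, w2, w4, w6}; □(¬q → ¬p) there: w0:F, w1:F, w2:F, w4:F, w6:F. ✗
w2: successors {w0, w1, w2, w3, w5, w6}; □(¬q → ¬p) there: w0:F, w1:F, w2:F, w3:F, w5:F, w6:F. ✗
w3: successors {w0, w1, w2, w4, w5, w6}; □(¬q → ¬p) there: w0:F, w1:F, w2:F, w4:F, w5:F, w6:F. ✗
w4: successors {w4, w5, w6}; □(¬q → ¬p) there: w4:F, w5:F, w6:F. ✗
w5: successors {w1, w2, w3, w5, w6}; □(¬q → ¬p) there: w1:F, w2:F, w3:F, w5:F, w6:F. ✗
w6: successors {w1, w3, w4, w5, w6}; □(¬q → ¬p) there: w1:F, w3:F, w4:F, w5:F, w6:F. ✗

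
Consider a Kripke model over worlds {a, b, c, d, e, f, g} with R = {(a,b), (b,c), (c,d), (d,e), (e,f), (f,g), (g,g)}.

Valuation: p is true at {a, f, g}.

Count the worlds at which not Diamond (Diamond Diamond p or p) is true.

a: Diamond (Diamond Diamond p or p) is F. ✓
b: Diamond (Diamond Diamond p or p) is F. ✓
c: Diamond (Diamond Diamond p or p) is T. ✗
d: Diamond (Diamond Diamond p or p) is T. ✗
e: Diamond (Diamond Diamond p or p) is T. ✗
f: Diamond (Diamond Diamond p or p) is T. ✗
g: Diamond (Diamond Diamond p or p) is T. ✗
Satisfying worlds: {a, b}.

2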